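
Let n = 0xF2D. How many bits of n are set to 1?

8

0xF2D = 111100101101
Count the 1s: 1 + 1 + 1 + 1 + 1 + 1 + 1 + 1 = 8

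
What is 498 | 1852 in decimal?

2046

498 = 00111110010
1852 = 11100111100
 OR → 11111111110 = 2046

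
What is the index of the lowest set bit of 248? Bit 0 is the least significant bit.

248 = 11111000
Trailing zeros: 3, so the lowest set bit is bit 3 (value 8).

3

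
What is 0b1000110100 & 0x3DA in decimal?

528

a = 1000110100
0x3DA = 1111011010
AND → 1000010000 = 528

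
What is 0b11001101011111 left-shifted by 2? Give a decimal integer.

52604

x = 0011001101011111
shift left by 2 → 1100110101111100 = 52604
(equivalently, 13151 × 2^2 = 13151 × 4)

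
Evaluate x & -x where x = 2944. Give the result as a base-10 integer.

128

x = 101110000000 = 2944
-x (two's complement) = …010010000000
AND   = 000010000000 = 128
(x & -x isolates the lowest set bit of x.)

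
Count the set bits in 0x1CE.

0x1CE = 111001110
Count the 1s: 1 + 1 + 1 + 1 + 1 + 1 = 6

6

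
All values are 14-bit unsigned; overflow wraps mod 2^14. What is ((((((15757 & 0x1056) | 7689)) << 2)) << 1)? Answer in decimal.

12392

15757 = 11110110001101
0x1056 = 01000001010110
→ & → 01000000000100 = 4100
7689 = 01111000001001
→ | → 01111000001101 = 7693
→ << 2 (mod 2^14) → 11100000110100 = 14388
→ << 1 (mod 2^14) → 11000001101000 = 12392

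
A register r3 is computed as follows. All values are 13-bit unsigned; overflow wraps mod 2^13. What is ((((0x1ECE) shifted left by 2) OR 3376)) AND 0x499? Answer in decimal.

0x1ECE = 1111011001110
→ shifted left by 2 (mod 2^13) → 1101100111000 = 6968
3376 = 0110100110000
→ OR → 1111100111000 = 7992
0x499 = 0010010011001
→ AND → 0010000011000 = 1048

1048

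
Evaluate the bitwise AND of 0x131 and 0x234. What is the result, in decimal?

48

0x131 = 0100110001
0x234 = 1000110100
AND → 0000110000 = 48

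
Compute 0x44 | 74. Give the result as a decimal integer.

78

0x44 = 1000100
74 = 1001010
 OR → 1001110 = 78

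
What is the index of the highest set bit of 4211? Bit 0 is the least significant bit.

12

4211 = 1000001110011
The topmost 1 is at position 12 (since 2^12 = 4096 ≤ 4211 < 8192).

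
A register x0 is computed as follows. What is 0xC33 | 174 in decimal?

3263

0xC33 = 110000110011
174 = 000010101110
 OR → 110010111111 = 3263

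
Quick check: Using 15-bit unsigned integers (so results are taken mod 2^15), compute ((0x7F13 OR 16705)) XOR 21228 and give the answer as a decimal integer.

11711

0x7F13 = 111111100010011
16705 = 100000101000001
→ OR → 111111101010011 = 32595
21228 = 101001011101100
→ XOR → 010110110111111 = 11711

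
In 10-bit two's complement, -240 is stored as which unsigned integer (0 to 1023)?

784

240 in 10 bits: 0011110000
Invert: 1100001111
Add 1:  1100010000 = 784
(Check: 2^10 - 240 = 1024 - 240 = 784.)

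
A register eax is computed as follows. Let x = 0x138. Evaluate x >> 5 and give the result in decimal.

9

0x138 = 100111000
shift right by 5 → 000001001 = 9
(equivalently, floor(312 / 32))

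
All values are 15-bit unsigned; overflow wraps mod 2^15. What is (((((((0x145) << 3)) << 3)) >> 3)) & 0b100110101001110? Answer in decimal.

0x145 = 000000101000101
→ << 3 (mod 2^15) → 000101000101000 = 2600
→ << 3 (mod 2^15) → 101000101000000 = 20800
→ >> 3 → 000101000101000 = 2600
0b100110101001110 = 100110101001110
→ & → 000100000001000 = 2056

2056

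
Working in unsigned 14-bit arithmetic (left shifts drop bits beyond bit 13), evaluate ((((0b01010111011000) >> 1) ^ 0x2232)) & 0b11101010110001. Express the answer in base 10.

10384

0b01010111011000 = 01010111011000
→ >> 1 → 00101011101100 = 2796
0x2232 = 10001000110010
→ ^ → 10100011011110 = 10462
0b11101010110001 = 11101010110001
→ & → 10100010010000 = 10384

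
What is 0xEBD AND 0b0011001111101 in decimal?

1597

0xEBD = 111010111101
b = 011001111101
AND → 011000111101 = 1597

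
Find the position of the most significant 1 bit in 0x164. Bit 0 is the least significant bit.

8

0x164 = 101100100
The topmost 1 is at position 8 (since 2^8 = 256 ≤ 356 < 512).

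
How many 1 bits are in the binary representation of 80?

80 = 1010000
Count the 1s: 1 + 1 = 2

2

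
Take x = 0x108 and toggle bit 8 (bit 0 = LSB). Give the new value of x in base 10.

x = 0100001000
bit 8 is currently 1; toggle it via x ^ (1 << 8) = x ^ 256
→ 0000001000 = 8

8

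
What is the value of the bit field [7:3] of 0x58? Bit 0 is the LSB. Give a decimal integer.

11

v = 0001011000
Shift right by 3: 0001011
Mask low 5 bits: 01011 = 11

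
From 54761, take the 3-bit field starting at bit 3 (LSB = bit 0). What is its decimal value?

5

v = 1101010111101001
Shift right by 3: 1101010111101
Mask low 3 bits: 101 = 5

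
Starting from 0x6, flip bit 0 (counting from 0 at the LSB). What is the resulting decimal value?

x = 000000110
bit 0 is currently 0; toggle it via x ^ (1 << 0) = x ^ 1
→ 000000111 = 7

7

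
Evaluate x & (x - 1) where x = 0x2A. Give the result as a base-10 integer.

x = 101010 = 42
x - 1 = 101001
AND   = 101000 = 40
(x & (x - 1) clears the lowest set bit of x.)

40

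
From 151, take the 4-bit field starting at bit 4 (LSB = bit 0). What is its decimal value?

9

v = 010010111
Shift right by 4: 01001
Mask low 4 bits: 1001 = 9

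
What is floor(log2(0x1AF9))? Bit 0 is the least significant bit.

0x1AF9 = 1101011111001
The topmost 1 is at position 12 (since 2^12 = 4096 ≤ 6905 < 8192).

12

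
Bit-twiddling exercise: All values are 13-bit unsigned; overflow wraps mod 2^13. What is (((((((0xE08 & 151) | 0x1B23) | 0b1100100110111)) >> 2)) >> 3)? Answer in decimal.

0xE08 = 0111000001000
151 = 0000010010111
→ & → 0000000000000 = 0
0x1B23 = 1101100100011
→ | → 1101100100011 = 6947
0b1100100110111 = 1100100110111
→ | → 1101100110111 = 6967
→ >> 2 → 0011011001101 = 1741
→ >> 3 → 0000011011001 = 217

217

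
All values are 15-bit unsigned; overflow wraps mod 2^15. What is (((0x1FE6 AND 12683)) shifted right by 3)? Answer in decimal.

560

0x1FE6 = 001111111100110
12683 = 011000110001011
→ AND → 001000110000010 = 4482
→ shifted right by 3 → 000001000110000 = 560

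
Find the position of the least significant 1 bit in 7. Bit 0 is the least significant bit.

0

7 = 111
Trailing zeros: 0, so the lowest set bit is bit 0 (value 1).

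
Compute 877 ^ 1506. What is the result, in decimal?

877 = 01101101101
1506 = 10111100010
XOR → 11010001111 = 1679

1679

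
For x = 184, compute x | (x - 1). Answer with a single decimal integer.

x = 10111000 = 184
x - 1 = 10110111
OR    = 10111111 = 191
(x | (x - 1) sets all bits below the lowest set bit.)

191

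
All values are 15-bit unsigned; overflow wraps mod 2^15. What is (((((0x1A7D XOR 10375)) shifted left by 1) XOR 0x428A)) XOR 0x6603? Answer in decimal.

0x1A7D = 001101001111101
10375 = 010100010000111
→ XOR → 011001011111010 = 13050
→ shifted left by 1 (mod 2^15) → 110010111110100 = 26100
0x428A = 100001010001010
→ XOR → 010011101111110 = 10110
0x6603 = 110011000000011
→ XOR → 100000101111101 = 16765

16765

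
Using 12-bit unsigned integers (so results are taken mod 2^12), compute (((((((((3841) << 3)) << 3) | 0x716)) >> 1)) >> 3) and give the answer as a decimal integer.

3841 = 111100000001
→ << 3 (mod 2^12) → 100000001000 = 2056
→ << 3 (mod 2^12) → 000001000000 = 64
0x716 = 011100010110
→ | → 011101010110 = 1878
→ >> 1 → 001110101011 = 939
→ >> 3 → 000001110101 = 117

117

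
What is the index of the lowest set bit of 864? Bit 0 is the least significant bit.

5

864 = 1101100000
Trailing zeros: 5, so the lowest set bit is bit 5 (value 32).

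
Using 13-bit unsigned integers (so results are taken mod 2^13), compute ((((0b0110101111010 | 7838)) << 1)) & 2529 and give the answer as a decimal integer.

0b0110101111010 = 0110101111010
7838 = 1111010011110
→ | → 1111111111110 = 8190
→ << 1 (mod 2^13) → 1111111111100 = 8188
2529 = 0100111100001
→ & → 0100111100000 = 2528

2528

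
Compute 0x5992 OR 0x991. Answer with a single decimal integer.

0x5992 = 101100110010010
0x991 = 000100110010001
 OR → 101100110010011 = 22931

22931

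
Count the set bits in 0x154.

4

0x154 = 101010100
Count the 1s: 1 + 1 + 1 + 1 = 4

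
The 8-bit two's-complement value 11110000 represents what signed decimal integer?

pattern = 11110000 (MSB is 1 ⇒ negative)
Invert: 00001111, add 1 → 00010000 = 16, so the value is -16.
(Equivalently: 240 - 2^8 = 240 - 256 = -16.)

-16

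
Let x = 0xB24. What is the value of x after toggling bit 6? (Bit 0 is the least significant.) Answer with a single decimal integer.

x = 101100100100
bit 6 is currently 0; toggle it via x ^ (1 << 6) = x ^ 64
→ 101101100100 = 2916

2916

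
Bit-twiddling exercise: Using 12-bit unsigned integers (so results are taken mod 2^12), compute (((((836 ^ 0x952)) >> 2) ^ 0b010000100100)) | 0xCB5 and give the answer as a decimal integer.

3765

836 = 001101000100
0x952 = 100101010010
→ ^ → 101000010110 = 2582
→ >> 2 → 001010000101 = 645
0b010000100100 = 010000100100
→ ^ → 011010100001 = 1697
0xCB5 = 110010110101
→ | → 111010110101 = 3765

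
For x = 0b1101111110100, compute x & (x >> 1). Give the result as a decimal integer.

x = 1101111110100 = 7156
x>>1 = 0110111111010
AND  = 0100111110000 = 2544
(x & (x >> 1) has a 1 wherever x has two consecutive 1 bits.)

2544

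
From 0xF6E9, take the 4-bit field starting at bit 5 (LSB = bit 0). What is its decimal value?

v = 1111011011101001
Shift right by 5: 11110110111
Mask low 4 bits: 0111 = 7

7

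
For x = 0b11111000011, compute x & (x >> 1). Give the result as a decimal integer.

961

x = 11111000011 = 1987
x>>1 = 01111100001
AND  = 01111000001 = 961
(x & (x >> 1) has a 1 wherever x has two consecutive 1 bits.)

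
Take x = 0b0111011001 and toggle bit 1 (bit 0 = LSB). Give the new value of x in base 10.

475

x = 0111011001
bit 1 is currently 0; toggle it via x ^ (1 << 1) = x ^ 2
→ 0111011011 = 475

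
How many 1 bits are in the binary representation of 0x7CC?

0x7CC = 11111001100
Count the 1s: 1 + 1 + 1 + 1 + 1 + 1 + 1 = 7

7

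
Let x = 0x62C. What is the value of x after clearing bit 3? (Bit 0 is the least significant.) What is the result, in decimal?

1572

x = 011000101100
bit 3 is currently 1; clear it via x & ~(1 << 3) = x & ~8
→ 011000100100 = 1572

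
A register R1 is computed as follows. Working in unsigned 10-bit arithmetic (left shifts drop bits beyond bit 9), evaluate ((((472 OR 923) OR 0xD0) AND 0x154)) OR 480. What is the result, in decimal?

496

472 = 0111011000
923 = 1110011011
→ OR → 1111011011 = 987
0xD0 = 0011010000
→ OR → 1111011011 = 987
0x154 = 0101010100
→ AND → 0101010000 = 336
480 = 0111100000
→ OR → 0111110000 = 496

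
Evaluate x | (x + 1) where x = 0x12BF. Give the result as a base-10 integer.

4863

x = 1001010111111 = 4799
x + 1 = 1001011000000
OR    = 1001011111111 = 4863
(x | (x + 1) sets the lowest cleared bit.)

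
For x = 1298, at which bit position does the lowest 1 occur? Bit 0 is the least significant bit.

1298 = 10100010010
Trailing zeros: 1, so the lowest set bit is bit 1 (value 2).

1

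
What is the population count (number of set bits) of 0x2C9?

0x2C9 = 1011001001
Count the 1s: 1 + 1 + 1 + 1 + 1 = 5

5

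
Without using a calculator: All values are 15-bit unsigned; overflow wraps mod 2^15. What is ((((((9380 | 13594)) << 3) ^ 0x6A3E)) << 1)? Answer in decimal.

3996

9380 = 010010010100100
13594 = 011010100011010
→ | → 011010110111110 = 13758
→ << 3 (mod 2^15) → 010110111110000 = 11760
0x6A3E = 110101000111110
→ ^ → 100011111001110 = 18382
→ << 1 (mod 2^15) → 000111110011100 = 3996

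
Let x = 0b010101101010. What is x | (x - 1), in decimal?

x = 10101101010 = 1386
x - 1 = 10101101001
OR    = 10101101011 = 1387
(x | (x - 1) sets all bits below the lowest set bit.)

1387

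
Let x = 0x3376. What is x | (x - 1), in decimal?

13175

x = 11001101110110 = 13174
x - 1 = 11001101110101
OR    = 11001101110111 = 13175
(x | (x - 1) sets all bits below the lowest set bit.)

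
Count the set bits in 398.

5

398 = 110001110
Count the 1s: 1 + 1 + 1 + 1 + 1 = 5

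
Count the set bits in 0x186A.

0x186A = 1100001101010
Count the 1s: 1 + 1 + 1 + 1 + 1 + 1 = 6

6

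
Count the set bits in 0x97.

0x97 = 10010111
Count the 1s: 1 + 1 + 1 + 1 + 1 = 5

5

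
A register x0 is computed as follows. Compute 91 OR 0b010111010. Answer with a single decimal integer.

251

91 = 01011011
b = 10111010
 OR → 11111011 = 251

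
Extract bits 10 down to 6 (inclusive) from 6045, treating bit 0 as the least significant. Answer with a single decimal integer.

30

v = 1011110011101
Shift right by 6: 1011110
Mask low 5 bits: 11110 = 30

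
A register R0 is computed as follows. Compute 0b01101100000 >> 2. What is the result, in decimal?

x = 1101100000
shift right by 2 → 0011011000 = 216
(equivalently, floor(864 / 4))

216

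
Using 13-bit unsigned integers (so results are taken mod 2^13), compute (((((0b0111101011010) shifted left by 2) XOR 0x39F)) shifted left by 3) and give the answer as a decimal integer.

6072

0b0111101011010 = 0111101011010
→ shifted left by 2 (mod 2^13) → 1110101101000 = 7528
0x39F = 0001110011111
→ XOR → 1111011110111 = 7927
→ shifted left by 3 (mod 2^13) → 1011110111000 = 6072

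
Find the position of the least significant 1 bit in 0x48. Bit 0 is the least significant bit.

0x48 = 1001000
Trailing zeros: 3, so the lowest set bit is bit 3 (value 8).

3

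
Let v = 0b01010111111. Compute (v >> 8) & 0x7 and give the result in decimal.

2

v = 01010111111
Shift right by 8: 010
Mask low 3 bits: 010 = 2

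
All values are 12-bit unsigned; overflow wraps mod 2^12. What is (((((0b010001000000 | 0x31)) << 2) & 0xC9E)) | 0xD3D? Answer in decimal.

3517

0b010001000000 = 010001000000
0x31 = 000000110001
→ | → 010001110001 = 1137
→ << 2 (mod 2^12) → 000111000100 = 452
0xC9E = 110010011110
→ & → 000010000100 = 132
0xD3D = 110100111101
→ | → 110110111101 = 3517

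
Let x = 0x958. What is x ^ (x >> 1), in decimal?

3572

x = 100101011000 = 2392
x>>1 = 010010101100
XOR  = 110111110100 = 3572
(x ^ (x >> 1) gives the standard binary-reflected Gray code of x.)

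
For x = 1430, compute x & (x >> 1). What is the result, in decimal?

130

x = 10110010110 = 1430
x>>1 = 01011001011
AND  = 00010000010 = 130
(x & (x >> 1) has a 1 wherever x has two consecutive 1 bits.)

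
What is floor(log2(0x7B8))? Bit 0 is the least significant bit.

0x7B8 = 11110111000
The topmost 1 is at position 10 (since 2^10 = 1024 ≤ 1976 < 2048).

10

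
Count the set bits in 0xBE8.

7

0xBE8 = 101111101000
Count the 1s: 1 + 1 + 1 + 1 + 1 + 1 + 1 = 7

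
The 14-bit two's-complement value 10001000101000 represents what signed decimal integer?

-7640

pattern = 10001000101000 (MSB is 1 ⇒ negative)
Invert: 01110111010111, add 1 → 01110111011000 = 7640, so the value is -7640.
(Equivalently: 8744 - 2^14 = 8744 - 16384 = -7640.)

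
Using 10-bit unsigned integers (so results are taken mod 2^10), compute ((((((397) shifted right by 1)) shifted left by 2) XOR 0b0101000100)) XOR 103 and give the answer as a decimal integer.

571

397 = 0110001101
→ shifted right by 1 → 0011000110 = 198
→ shifted left by 2 (mod 2^10) → 1100011000 = 792
0b0101000100 = 0101000100
→ XOR → 1001011100 = 604
103 = 0001100111
→ XOR → 1000111011 = 571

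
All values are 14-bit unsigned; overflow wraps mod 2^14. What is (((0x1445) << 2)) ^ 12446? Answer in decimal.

8586

0x1445 = 01010001000101
→ << 2 (mod 2^14) → 01000100010100 = 4372
12446 = 11000010011110
→ ^ → 10000110001010 = 8586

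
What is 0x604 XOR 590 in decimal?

1098

0x604 = 11000000100
590 = 01001001110
XOR → 10001001010 = 1098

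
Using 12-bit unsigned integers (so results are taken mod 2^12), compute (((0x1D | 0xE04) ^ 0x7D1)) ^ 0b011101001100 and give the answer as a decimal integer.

0x1D = 000000011101
0xE04 = 111000000100
→ | → 111000011101 = 3613
0x7D1 = 011111010001
→ ^ → 100111001100 = 2508
0b011101001100 = 011101001100
→ ^ → 111010000000 = 3712

3712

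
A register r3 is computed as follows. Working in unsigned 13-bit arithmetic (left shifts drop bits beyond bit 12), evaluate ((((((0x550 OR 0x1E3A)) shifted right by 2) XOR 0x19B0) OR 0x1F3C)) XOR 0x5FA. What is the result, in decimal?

6788

0x550 = 0010101010000
0x1E3A = 1111000111010
→ OR → 1111101111010 = 8058
→ shifted right by 2 → 0011111011110 = 2014
0x19B0 = 1100110110000
→ XOR → 1111001101110 = 7790
0x1F3C = 1111100111100
→ OR → 1111101111110 = 8062
0x5FA = 0010111111010
→ XOR → 1101010000100 = 6788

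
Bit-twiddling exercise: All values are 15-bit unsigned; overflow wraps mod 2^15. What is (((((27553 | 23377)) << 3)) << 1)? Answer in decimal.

27553 = 110101110100001
23377 = 101101101010001
→ | → 111101111110001 = 31729
→ << 3 (mod 2^15) → 101111110001000 = 24456
→ << 1 (mod 2^15) → 011111100010000 = 16144

16144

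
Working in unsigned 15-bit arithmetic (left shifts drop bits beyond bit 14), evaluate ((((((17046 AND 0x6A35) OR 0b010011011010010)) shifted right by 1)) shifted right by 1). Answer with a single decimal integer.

6581

17046 = 100001010010110
0x6A35 = 110101000110101
→ AND → 100001000010100 = 16916
0b010011011010010 = 010011011010010
→ OR → 110011011010110 = 26326
→ shifted right by 1 → 011001101101011 = 13163
→ shifted right by 1 → 001100110110101 = 6581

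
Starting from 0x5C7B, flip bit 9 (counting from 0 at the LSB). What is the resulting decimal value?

24187

x = 101110001111011
bit 9 is currently 0; toggle it via x ^ (1 << 9) = x ^ 512
→ 101111001111011 = 24187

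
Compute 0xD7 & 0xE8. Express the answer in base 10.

192

0xD7 = 11010111
0xE8 = 11101000
AND → 11000000 = 192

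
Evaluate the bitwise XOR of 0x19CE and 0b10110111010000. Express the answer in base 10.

0x19CE = 01100111001110
b = 10110111010000
XOR → 11010000011110 = 13342

13342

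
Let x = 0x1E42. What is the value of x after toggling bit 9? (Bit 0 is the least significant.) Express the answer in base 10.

x = 1111001000010
bit 9 is currently 1; toggle it via x ^ (1 << 9) = x ^ 512
→ 1110001000010 = 7234

7234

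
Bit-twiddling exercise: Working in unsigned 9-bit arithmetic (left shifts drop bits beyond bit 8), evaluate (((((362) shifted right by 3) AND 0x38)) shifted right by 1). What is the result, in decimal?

362 = 101101010
→ shifted right by 3 → 000101101 = 45
0x38 = 000111000
→ AND → 000101000 = 40
→ shifted right by 1 → 000010100 = 20

20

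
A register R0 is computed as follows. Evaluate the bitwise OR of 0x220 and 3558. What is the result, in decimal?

4070

0x220 = 001000100000
3558 = 110111100110
 OR → 111111100110 = 4070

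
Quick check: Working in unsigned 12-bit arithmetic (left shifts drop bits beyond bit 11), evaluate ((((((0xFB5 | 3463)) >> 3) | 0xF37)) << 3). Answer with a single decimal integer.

0xFB5 = 111110110101
3463 = 110110000111
→ | → 111110110111 = 4023
→ >> 3 → 000111110110 = 502
0xF37 = 111100110111
→ | → 111111110111 = 4087
→ << 3 (mod 2^12) → 111110111000 = 4024

4024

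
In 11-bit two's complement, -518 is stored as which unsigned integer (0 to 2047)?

1530

518 in 11 bits: 01000000110
Invert: 10111111001
Add 1:  10111111010 = 1530
(Check: 2^11 - 518 = 2048 - 518 = 1530.)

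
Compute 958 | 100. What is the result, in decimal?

1022

958 = 1110111110
100 = 0001100100
 OR → 1111111110 = 1022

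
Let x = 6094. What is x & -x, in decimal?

x = 1011111001110 = 6094
-x (two's complement) = …0100000110010
AND   = 0000000000010 = 2
(x & -x isolates the lowest set bit of x.)

2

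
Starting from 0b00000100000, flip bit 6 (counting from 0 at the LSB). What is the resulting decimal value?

96

x = 00000100000
bit 6 is currently 0; toggle it via x ^ (1 << 6) = x ^ 64
→ 00001100000 = 96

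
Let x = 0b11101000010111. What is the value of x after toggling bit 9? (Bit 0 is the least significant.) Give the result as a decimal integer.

14359

x = 11101000010111
bit 9 is currently 1; toggle it via x ^ (1 << 9) = x ^ 512
→ 11100000010111 = 14359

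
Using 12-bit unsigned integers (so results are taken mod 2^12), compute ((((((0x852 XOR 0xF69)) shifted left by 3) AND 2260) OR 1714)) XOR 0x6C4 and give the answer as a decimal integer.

2102

0x852 = 100001010010
0xF69 = 111101101001
→ XOR → 011100111011 = 1851
→ shifted left by 3 (mod 2^12) → 100111011000 = 2520
2260 = 100011010100
→ AND → 100011010000 = 2256
1714 = 011010110010
→ OR → 111011110010 = 3826
0x6C4 = 011011000100
→ XOR → 100000110110 = 2102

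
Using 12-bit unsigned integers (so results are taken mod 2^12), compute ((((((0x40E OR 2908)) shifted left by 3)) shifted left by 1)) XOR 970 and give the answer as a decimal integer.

1578

0x40E = 010000001110
2908 = 101101011100
→ OR → 111101011110 = 3934
→ shifted left by 3 (mod 2^12) → 101011110000 = 2800
→ shifted left by 1 (mod 2^12) → 010111100000 = 1504
970 = 001111001010
→ XOR → 011000101010 = 1578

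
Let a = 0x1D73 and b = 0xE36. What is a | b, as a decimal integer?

0x1D73 = 1110101110011
0xE36 = 0111000110110
 OR → 1111101110111 = 8055

8055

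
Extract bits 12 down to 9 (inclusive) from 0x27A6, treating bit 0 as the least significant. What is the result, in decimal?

v = 10011110100110
Shift right by 9: 10011
Mask low 4 bits: 0011 = 3

3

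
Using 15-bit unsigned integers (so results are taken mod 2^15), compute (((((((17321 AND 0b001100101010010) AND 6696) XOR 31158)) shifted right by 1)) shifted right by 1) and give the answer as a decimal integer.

17321 = 100001110101001
0b001100101010010 = 001100101010010
→ AND → 000000100000000 = 256
6696 = 001101000101000
→ AND → 000000000000000 = 0
31158 = 111100110110110
→ XOR → 111100110110110 = 31158
→ shifted right by 1 → 011110011011011 = 15579
→ shifted right by 1 → 001111001101101 = 7789

7789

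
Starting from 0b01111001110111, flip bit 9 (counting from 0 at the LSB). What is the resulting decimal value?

7287

x = 01111001110111
bit 9 is currently 1; toggle it via x ^ (1 << 9) = x ^ 512
→ 01110001110111 = 7287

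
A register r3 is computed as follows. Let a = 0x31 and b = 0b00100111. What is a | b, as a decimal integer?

0x31 = 110001
b = 100111
 OR → 110111 = 55

55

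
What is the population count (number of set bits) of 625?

5

625 = 1001110001
Count the 1s: 1 + 1 + 1 + 1 + 1 = 5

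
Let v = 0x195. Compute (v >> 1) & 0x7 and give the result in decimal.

2

v = 000110010101
Shift right by 1: 00011001010
Mask low 3 bits: 010 = 2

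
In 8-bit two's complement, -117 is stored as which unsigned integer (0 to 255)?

117 in 8 bits: 01110101
Invert: 10001010
Add 1:  10001011 = 139
(Check: 2^8 - 117 = 256 - 117 = 139.)

139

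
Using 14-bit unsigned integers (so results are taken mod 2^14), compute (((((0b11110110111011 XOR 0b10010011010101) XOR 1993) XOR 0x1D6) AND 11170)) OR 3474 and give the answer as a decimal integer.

4018

0b11110110111011 = 11110110111011
0b10010011010101 = 10010011010101
→ XOR → 01100101101110 = 6510
1993 = 00011111001001
→ XOR → 01111010100111 = 7847
0x1D6 = 00000111010110
→ XOR → 01111101110001 = 8049
11170 = 10101110100010
→ AND → 00101100100000 = 2848
3474 = 00110110010010
→ OR → 00111110110010 = 4018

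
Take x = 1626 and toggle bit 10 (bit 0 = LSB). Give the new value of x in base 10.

x = 011001011010
bit 10 is currently 1; toggle it via x ^ (1 << 10) = x ^ 1024
→ 001001011010 = 602

602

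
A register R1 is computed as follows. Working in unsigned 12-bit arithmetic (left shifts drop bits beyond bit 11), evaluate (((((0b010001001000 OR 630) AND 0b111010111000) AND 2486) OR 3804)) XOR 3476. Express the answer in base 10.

872

0b010001001000 = 010001001000
630 = 001001110110
→ OR → 011001111110 = 1662
0b111010111000 = 111010111000
→ AND → 011000111000 = 1592
2486 = 100110110110
→ AND → 000000110000 = 48
3804 = 111011011100
→ OR → 111011111100 = 3836
3476 = 110110010100
→ XOR → 001101101000 = 872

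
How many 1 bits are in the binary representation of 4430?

6

4430 = 1000101001110
Count the 1s: 1 + 1 + 1 + 1 + 1 + 1 = 6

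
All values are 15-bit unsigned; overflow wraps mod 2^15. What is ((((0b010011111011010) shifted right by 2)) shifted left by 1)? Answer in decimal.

5100

0b010011111011010 = 010011111011010
→ shifted right by 2 → 000100111110110 = 2550
→ shifted left by 1 (mod 2^15) → 001001111101100 = 5100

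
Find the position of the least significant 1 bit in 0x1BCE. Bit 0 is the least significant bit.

1

0x1BCE = 1101111001110
Trailing zeros: 1, so the lowest set bit is bit 1 (value 2).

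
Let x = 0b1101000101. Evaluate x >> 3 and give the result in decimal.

x = 1101000101
shift right by 3 → 0001101000 = 104
(equivalently, floor(837 / 8))

104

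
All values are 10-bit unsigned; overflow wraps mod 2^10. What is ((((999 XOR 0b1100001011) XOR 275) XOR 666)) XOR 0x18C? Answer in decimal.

745

999 = 1111100111
0b1100001011 = 1100001011
→ XOR → 0011101100 = 236
275 = 0100010011
→ XOR → 0111111111 = 511
666 = 1010011010
→ XOR → 1101100101 = 869
0x18C = 0110001100
→ XOR → 1011101001 = 745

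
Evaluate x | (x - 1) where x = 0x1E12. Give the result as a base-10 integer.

x = 1111000010010 = 7698
x - 1 = 1111000010001
OR    = 1111000010011 = 7699
(x | (x - 1) sets all bits below the lowest set bit.)

7699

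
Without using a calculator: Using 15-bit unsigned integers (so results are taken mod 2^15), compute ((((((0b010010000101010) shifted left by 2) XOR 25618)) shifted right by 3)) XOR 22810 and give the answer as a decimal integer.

22413

0b010010000101010 = 010010000101010
→ shifted left by 2 (mod 2^15) → 001000010101000 = 4264
25618 = 110010000010010
→ XOR → 111010010111010 = 29882
→ shifted right by 3 → 000111010010111 = 3735
22810 = 101100100011010
→ XOR → 101011110001101 = 22413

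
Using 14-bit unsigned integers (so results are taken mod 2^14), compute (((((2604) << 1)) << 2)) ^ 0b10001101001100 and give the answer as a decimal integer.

2604 = 00101000101100
→ << 1 (mod 2^14) → 01010001011000 = 5208
→ << 2 (mod 2^14) → 01000101100000 = 4448
0b10001101001100 = 10001101001100
→ ^ → 11001000101100 = 12844

12844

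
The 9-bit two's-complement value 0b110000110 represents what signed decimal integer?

pattern = 110000110 (MSB is 1 ⇒ negative)
Invert: 001111001, add 1 → 001111010 = 122, so the value is -122.
(Equivalently: 390 - 2^9 = 390 - 512 = -122.)

-122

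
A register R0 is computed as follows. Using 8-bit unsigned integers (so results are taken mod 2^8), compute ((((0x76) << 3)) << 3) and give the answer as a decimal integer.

128

0x76 = 01110110
→ << 3 (mod 2^8) → 10110000 = 176
→ << 3 (mod 2^8) → 10000000 = 128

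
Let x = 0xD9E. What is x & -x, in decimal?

x = 110110011110 = 3486
-x (two's complement) = …001001100010
AND   = 000000000010 = 2
(x & -x isolates the lowest set bit of x.)

2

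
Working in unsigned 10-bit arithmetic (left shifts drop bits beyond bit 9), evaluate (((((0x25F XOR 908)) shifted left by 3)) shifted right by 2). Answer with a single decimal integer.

0x25F = 1001011111
908 = 1110001100
→ XOR → 0111010011 = 467
→ shifted left by 3 (mod 2^10) → 1010011000 = 664
→ shifted right by 2 → 0010100110 = 166

166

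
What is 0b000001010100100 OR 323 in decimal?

a = 1010100100
323 = 0101000011
 OR → 1111100111 = 999

999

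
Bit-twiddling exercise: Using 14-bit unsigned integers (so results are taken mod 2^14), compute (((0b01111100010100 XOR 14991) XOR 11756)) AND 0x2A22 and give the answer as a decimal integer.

0b01111100010100 = 01111100010100
14991 = 11101010001111
→ XOR → 10010110011011 = 9627
11756 = 10110111101100
→ XOR → 00100001110111 = 2167
0x2A22 = 10101000100010
→ AND → 00100000100010 = 2082

2082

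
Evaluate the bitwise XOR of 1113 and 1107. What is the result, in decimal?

1113 = 10001011001
1107 = 10001010011
XOR → 00000001010 = 10

10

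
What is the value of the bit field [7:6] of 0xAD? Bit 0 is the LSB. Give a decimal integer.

v = 0010101101
Shift right by 6: 0010
Mask low 2 bits: 10 = 2

2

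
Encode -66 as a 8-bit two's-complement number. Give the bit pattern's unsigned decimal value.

190

66 in 8 bits: 01000010
Invert: 10111101
Add 1:  10111110 = 190
(Check: 2^8 - 66 = 256 - 66 = 190.)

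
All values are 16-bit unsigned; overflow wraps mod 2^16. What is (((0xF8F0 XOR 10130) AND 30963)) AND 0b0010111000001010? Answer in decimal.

0xF8F0 = 1111100011110000
10130 = 0010011110010010
→ XOR → 1101111101100010 = 57186
30963 = 0111100011110011
→ AND → 0101100001100010 = 22626
0b0010111000001010 = 0010111000001010
→ AND → 0000100000000010 = 2050

2050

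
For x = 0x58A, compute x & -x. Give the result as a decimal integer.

2

x = 10110001010 = 1418
-x (two's complement) = …01001110110
AND   = 00000000010 = 2
(x & -x isolates the lowest set bit of x.)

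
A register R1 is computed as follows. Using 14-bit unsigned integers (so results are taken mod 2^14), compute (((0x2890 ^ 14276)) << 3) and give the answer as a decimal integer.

15008

0x2890 = 10100010010000
14276 = 11011111000100
→ ^ → 01111101010100 = 8020
→ << 3 (mod 2^14) → 11101010100000 = 15008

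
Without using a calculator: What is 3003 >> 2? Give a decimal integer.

3003 = 101110111011
shift right by 2 → 001011101110 = 750
(equivalently, floor(3003 / 4))

750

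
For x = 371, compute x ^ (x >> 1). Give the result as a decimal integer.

x = 101110011 = 371
x>>1 = 010111001
XOR  = 111001010 = 458
(x ^ (x >> 1) gives the standard binary-reflected Gray code of x.)

458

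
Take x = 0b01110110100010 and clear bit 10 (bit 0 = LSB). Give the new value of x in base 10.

6562

x = 01110110100010
bit 10 is currently 1; clear it via x & ~(1 << 10) = x & ~1024
→ 01100110100010 = 6562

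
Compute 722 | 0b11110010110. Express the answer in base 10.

2006

722 = 01011010010
b = 11110010110
 OR → 11111010110 = 2006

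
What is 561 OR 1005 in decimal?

561 = 1000110001
1005 = 1111101101
 OR → 1111111101 = 1021

1021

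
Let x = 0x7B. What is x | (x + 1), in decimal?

x = 1111011 = 123
x + 1 = 1111100
OR    = 1111111 = 127
(x | (x + 1) sets the lowest cleared bit.)

127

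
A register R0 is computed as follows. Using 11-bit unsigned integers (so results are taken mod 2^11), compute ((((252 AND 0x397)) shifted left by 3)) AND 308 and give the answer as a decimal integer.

252 = 00011111100
0x397 = 01110010111
→ AND → 00010010100 = 148
→ shifted left by 3 (mod 2^11) → 10010100000 = 1184
308 = 00100110100
→ AND → 00000100000 = 32

32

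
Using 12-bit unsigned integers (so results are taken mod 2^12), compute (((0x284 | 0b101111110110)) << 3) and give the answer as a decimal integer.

0x284 = 001010000100
0b101111110110 = 101111110110
→ | → 101111110110 = 3062
→ << 3 (mod 2^12) → 111110110000 = 4016

4016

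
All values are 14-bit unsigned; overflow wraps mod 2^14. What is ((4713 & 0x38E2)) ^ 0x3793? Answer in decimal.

10227

4713 = 01001001101001
0x38E2 = 11100011100010
→ & → 01000001100000 = 4192
0x3793 = 11011110010011
→ ^ → 10011111110011 = 10227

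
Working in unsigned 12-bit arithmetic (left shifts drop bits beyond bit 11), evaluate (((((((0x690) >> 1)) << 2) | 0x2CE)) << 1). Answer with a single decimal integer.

0x690 = 011010010000
→ >> 1 → 001101001000 = 840
→ << 2 (mod 2^12) → 110100100000 = 3360
0x2CE = 001011001110
→ | → 111111101110 = 4078
→ << 1 (mod 2^12) → 111111011100 = 4060

4060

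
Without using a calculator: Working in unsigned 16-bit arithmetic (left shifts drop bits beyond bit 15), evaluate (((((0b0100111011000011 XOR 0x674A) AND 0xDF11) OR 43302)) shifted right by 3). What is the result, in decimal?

5412

0b0100111011000011 = 0100111011000011
0x674A = 0110011101001010
→ XOR → 0010100110001001 = 10633
0xDF11 = 1101111100010001
→ AND → 0000100100000001 = 2305
43302 = 1010100100100110
→ OR → 1010100100100111 = 43303
→ shifted right by 3 → 0001010100100100 = 5412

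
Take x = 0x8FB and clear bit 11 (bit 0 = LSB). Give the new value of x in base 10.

251

x = 100011111011
bit 11 is currently 1; clear it via x & ~(1 << 11) = x & ~2048
→ 000011111011 = 251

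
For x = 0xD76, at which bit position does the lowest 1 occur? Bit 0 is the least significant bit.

0xD76 = 110101110110
Trailing zeros: 1, so the lowest set bit is bit 1 (value 2).

1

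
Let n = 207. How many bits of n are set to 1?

207 = 11001111
Count the 1s: 1 + 1 + 1 + 1 + 1 + 1 = 6

6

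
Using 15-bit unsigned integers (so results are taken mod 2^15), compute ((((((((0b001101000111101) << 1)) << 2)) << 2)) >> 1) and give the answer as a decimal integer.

9168

0b001101000111101 = 001101000111101
→ << 1 (mod 2^15) → 011010001111010 = 13434
→ << 2 (mod 2^15) → 101000111101000 = 20968
→ << 2 (mod 2^15) → 100011110100000 = 18336
→ >> 1 → 010001111010000 = 9168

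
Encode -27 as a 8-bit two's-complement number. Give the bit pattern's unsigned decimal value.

229

27 in 8 bits: 00011011
Invert: 11100100
Add 1:  11100101 = 229
(Check: 2^8 - 27 = 256 - 27 = 229.)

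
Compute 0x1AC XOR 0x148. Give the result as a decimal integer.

228

0x1AC = 110101100
0x148 = 101001000
XOR → 011100100 = 228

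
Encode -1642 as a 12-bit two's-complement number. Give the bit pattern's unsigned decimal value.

2454

1642 in 12 bits: 011001101010
Invert: 100110010101
Add 1:  100110010110 = 2454
(Check: 2^12 - 1642 = 4096 - 1642 = 2454.)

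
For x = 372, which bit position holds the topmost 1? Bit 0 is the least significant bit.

8

372 = 101110100
The topmost 1 is at position 8 (since 2^8 = 256 ≤ 372 < 512).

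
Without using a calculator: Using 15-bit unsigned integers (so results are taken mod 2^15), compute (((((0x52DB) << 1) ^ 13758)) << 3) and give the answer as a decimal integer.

64

0x52DB = 101001011011011
→ << 1 (mod 2^15) → 010010110110110 = 9654
13758 = 011010110111110
→ ^ → 001000000001000 = 4104
→ << 3 (mod 2^15) → 000000001000000 = 64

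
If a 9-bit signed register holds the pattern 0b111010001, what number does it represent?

-47

pattern = 111010001 (MSB is 1 ⇒ negative)
Invert: 000101110, add 1 → 000101111 = 47, so the value is -47.
(Equivalently: 465 - 2^9 = 465 - 512 = -47.)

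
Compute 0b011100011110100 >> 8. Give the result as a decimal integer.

x = 11100011110100
shift right by 8 → 00000000111000 = 56
(equivalently, floor(14580 / 256))

56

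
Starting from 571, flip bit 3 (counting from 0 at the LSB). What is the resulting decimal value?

563

x = 01000111011
bit 3 is currently 1; toggle it via x ^ (1 << 3) = x ^ 8
→ 01000110011 = 563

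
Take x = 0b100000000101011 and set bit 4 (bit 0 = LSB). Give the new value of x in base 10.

x = 100000000101011
bit 4 is currently 0; set it via x | (1 << 4) = x | 16
→ 100000000111011 = 16443

16443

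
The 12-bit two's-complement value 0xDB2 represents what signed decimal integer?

-590

pattern = 110110110010 (MSB is 1 ⇒ negative)
Invert: 001001001101, add 1 → 001001001110 = 590, so the value is -590.
(Equivalently: 3506 - 2^12 = 3506 - 4096 = -590.)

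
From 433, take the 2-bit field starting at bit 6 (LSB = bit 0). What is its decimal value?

v = 110110001
Shift right by 6: 110
Mask low 2 bits: 10 = 2

2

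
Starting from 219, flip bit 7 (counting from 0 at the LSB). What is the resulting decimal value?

91

x = 011011011
bit 7 is currently 1; toggle it via x ^ (1 << 7) = x ^ 128
→ 001011011 = 91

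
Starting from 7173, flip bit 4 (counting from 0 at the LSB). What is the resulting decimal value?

x = 001110000000101
bit 4 is currently 0; toggle it via x ^ (1 << 4) = x ^ 16
→ 001110000010101 = 7189

7189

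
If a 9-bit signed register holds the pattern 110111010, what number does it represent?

-70

pattern = 110111010 (MSB is 1 ⇒ negative)
Invert: 001000101, add 1 → 001000110 = 70, so the value is -70.
(Equivalently: 442 - 2^9 = 442 - 512 = -70.)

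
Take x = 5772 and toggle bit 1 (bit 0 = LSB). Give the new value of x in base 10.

x = 1011010001100
bit 1 is currently 0; toggle it via x ^ (1 << 1) = x ^ 2
→ 1011010001110 = 5774

5774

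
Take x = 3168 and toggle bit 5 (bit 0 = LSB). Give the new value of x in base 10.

x = 0110001100000
bit 5 is currently 1; toggle it via x ^ (1 << 5) = x ^ 32
→ 0110001000000 = 3136

3136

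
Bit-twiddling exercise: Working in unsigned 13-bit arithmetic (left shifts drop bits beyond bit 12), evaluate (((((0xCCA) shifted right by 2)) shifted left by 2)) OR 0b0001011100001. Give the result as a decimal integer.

0xCCA = 0110011001010
→ shifted right by 2 → 0001100110010 = 818
→ shifted left by 2 (mod 2^13) → 0110011001000 = 3272
0b0001011100001 = 0001011100001
→ OR → 0111011101001 = 3817

3817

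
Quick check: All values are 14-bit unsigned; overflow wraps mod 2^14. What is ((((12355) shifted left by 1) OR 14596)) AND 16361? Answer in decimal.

12355 = 11000001000011
→ shifted left by 1 (mod 2^14) → 10000010000110 = 8326
14596 = 11100100000100
→ OR → 11100110000110 = 14726
16361 = 11111111101001
→ AND → 11100110000000 = 14720

14720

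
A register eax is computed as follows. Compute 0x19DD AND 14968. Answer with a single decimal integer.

0x19DD = 01100111011101
14968 = 11101001111000
AND → 01100001011000 = 6232

6232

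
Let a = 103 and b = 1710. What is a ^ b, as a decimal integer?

103 = 00001100111
1710 = 11010101110
XOR → 11011001001 = 1737

1737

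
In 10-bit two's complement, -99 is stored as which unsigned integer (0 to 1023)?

925

99 in 10 bits: 0001100011
Invert: 1110011100
Add 1:  1110011101 = 925
(Check: 2^10 - 99 = 1024 - 99 = 925.)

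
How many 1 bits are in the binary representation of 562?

4

562 = 1000110010
Count the 1s: 1 + 1 + 1 + 1 = 4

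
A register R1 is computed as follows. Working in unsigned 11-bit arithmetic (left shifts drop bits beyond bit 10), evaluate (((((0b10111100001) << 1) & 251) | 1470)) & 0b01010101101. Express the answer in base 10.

0b10111100001 = 10111100001
→ << 1 (mod 2^11) → 01111000010 = 962
251 = 00011111011
→ & → 00011000010 = 194
1470 = 10110111110
→ | → 10111111110 = 1534
0b01010101101 = 01010101101
→ & → 00010101100 = 172

172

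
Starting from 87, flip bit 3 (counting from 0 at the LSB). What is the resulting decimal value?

95

x = 01010111
bit 3 is currently 0; toggle it via x ^ (1 << 3) = x ^ 8
→ 01011111 = 95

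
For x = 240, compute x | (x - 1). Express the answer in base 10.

x = 11110000 = 240
x - 1 = 11101111
OR    = 11111111 = 255
(x | (x - 1) sets all bits below the lowest set bit.)

255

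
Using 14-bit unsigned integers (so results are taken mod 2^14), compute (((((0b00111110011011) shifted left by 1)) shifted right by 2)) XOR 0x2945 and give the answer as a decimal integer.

0b00111110011011 = 00111110011011
→ shifted left by 1 (mod 2^14) → 01111100110110 = 7990
→ shifted right by 2 → 00011111001101 = 1997
0x2945 = 10100101000101
→ XOR → 10111010001000 = 11912

11912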